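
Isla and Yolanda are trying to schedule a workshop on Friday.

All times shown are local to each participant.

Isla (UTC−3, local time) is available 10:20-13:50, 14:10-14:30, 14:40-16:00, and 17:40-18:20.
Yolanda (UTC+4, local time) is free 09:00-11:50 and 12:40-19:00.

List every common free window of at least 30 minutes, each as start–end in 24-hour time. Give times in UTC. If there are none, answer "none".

13:20–15:00

Isla → UTC: 13:20–16:50, 17:10–17:30, 17:40–19:00, 20:40–21:20.
Yolanda → UTC: 05:00–07:50, 08:40–15:00.
Isla ∩ Yolanda: 13:20–15:00.
Windows ≥ 30 min: 13:20–15:00.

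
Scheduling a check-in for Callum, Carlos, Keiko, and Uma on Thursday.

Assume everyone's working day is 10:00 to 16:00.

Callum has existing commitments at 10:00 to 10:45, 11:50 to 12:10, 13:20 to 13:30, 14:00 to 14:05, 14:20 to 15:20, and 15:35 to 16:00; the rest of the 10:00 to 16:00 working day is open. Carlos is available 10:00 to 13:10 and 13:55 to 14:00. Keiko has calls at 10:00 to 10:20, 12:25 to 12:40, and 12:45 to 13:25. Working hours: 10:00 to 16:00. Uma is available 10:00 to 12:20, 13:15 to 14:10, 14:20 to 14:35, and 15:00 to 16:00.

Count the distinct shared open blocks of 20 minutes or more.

1

Callum free within 10:00–16:00: 10:45–11:50, 12:10–13:20, 13:30–14:00, 14:05–14:20, 15:20–15:35.
Keiko free within 10:00–16:00: 10:20–12:25, 12:40–12:45, 13:25–16:00.
Callum ∩ Carlos: 10:45–11:50, 12:10–13:10, 13:55–14:00.
Callum ∩ Carlos ∩ Keiko: 10:45–11:50, 12:10–12:25, 12:40–12:45, 13:55–14:00.
Callum ∩ Carlos ∩ Keiko ∩ Uma: 10:45–11:50, 12:10–12:20, 13:55–14:00.
Windows ≥ 20 min: 10:45–11:50.
That's 1 window.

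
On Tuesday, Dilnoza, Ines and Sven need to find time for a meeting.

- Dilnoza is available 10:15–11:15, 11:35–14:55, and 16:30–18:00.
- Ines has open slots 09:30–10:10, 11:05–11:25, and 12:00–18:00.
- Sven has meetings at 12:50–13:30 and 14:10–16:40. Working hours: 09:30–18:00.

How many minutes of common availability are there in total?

Sven free within 09:30–18:00: 09:30–12:50, 13:30–14:10, 16:40–18:00.
Dilnoza ∩ Ines: 11:05–11:15, 12:00–14:55, 16:30–18:00.
Dilnoza ∩ Ines ∩ Sven: 11:05–11:15, 12:00–12:50, 13:30–14:10, 16:40–18:00.
Total common minutes: 10 + 50 + 40 + 80 = 180.

180 minutes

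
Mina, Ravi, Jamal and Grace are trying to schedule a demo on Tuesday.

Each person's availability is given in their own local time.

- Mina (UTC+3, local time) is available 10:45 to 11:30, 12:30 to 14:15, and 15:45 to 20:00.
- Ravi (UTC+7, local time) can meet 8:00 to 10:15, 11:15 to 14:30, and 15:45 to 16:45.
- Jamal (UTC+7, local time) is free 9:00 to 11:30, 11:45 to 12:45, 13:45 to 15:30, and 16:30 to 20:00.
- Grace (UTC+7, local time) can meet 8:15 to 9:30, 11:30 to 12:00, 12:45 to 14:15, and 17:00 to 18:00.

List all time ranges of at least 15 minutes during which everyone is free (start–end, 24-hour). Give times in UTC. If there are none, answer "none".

none

Mina → UTC: 07:45–08:30, 09:30–11:15, 12:45–17:00.
Ravi → UTC: 01:00–03:15, 04:15–07:30, 08:45–09:45.
Jamal → UTC: 02:00–04:30, 04:45–05:45, 06:45–08:30, 09:30–13:00.
Grace → UTC: 01:15–02:30, 04:30–05:00, 05:45–07:15, 10:00–11:00.
Mina ∩ Ravi: 09:30–09:45.
Mina ∩ Ravi ∩ Jamal: 09:30–09:45.
Mina ∩ Ravi ∩ Jamal ∩ Grace: (none).
Windows ≥ 15 min: (none).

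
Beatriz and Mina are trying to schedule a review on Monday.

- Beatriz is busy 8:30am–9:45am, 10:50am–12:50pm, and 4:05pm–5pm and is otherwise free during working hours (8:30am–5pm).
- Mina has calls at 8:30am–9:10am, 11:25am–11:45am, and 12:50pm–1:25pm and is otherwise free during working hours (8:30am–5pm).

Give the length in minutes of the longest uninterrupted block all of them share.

160 minutes

Beatriz free within 08:30–17:00: 09:45–10:50, 12:50–16:05.
Mina free within 08:30–17:00: 09:10–11:25, 11:45–12:50, 13:25–17:00.
Beatriz ∩ Mina: 09:45–10:50, 13:25–16:05.
Common window lengths: 65, 160 min; longest is 160.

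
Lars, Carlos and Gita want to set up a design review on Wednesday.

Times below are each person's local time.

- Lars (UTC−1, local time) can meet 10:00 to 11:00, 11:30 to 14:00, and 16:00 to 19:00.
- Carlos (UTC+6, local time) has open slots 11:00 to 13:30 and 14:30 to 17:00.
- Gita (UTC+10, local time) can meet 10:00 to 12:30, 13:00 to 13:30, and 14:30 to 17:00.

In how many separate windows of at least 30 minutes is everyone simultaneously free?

Lars → UTC: 11:00–12:00, 12:30–15:00, 17:00–20:00.
Carlos → UTC: 05:00–07:30, 08:30–11:00.
Gita → UTC: 00:00–02:30, 03:00–03:30, 04:30–07:00.
Lars ∩ Carlos: (none).
Lars ∩ Carlos ∩ Gita: (none).
Windows ≥ 30 min: (none).
That's 0 windows.

0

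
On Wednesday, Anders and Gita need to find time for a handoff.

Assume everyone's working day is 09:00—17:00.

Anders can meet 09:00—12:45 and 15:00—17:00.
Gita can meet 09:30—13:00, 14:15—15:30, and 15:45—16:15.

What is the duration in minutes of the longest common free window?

Anders ∩ Gita: 09:30–12:45, 15:00–15:30, 15:45–16:15.
Common window lengths: 195, 30, 30 min; longest is 195.

195 minutes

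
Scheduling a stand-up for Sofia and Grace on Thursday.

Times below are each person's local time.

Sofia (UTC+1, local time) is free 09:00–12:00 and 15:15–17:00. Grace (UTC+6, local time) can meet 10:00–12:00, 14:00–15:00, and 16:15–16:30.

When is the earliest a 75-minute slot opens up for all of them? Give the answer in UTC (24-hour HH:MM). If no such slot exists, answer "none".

none

Sofia → UTC: 08:00–11:00, 14:15–16:00.
Grace → UTC: 04:00–06:00, 08:00–09:00, 10:15–10:30.
Sofia ∩ Grace: 08:00–09:00, 10:15–10:30.
Windows ≥ 75 min: (none).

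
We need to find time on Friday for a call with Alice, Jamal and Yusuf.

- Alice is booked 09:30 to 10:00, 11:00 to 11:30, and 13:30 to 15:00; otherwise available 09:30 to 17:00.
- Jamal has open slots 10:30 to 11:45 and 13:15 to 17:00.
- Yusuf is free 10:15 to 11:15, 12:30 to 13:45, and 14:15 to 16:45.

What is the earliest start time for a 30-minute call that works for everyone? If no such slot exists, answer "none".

Alice free within 09:30–17:00: 10:00–11:00, 11:30–13:30, 15:00–17:00.
Alice ∩ Jamal: 10:30–11:00, 11:30–11:45, 13:15–13:30, 15:00–17:00.
Alice ∩ Jamal ∩ Yusuf: 10:30–11:00, 13:15–13:30, 15:00–16:45.
Windows ≥ 30 min: 10:30–11:00, 15:00–16:45.
Earliest such window starts at 10:30.

10:30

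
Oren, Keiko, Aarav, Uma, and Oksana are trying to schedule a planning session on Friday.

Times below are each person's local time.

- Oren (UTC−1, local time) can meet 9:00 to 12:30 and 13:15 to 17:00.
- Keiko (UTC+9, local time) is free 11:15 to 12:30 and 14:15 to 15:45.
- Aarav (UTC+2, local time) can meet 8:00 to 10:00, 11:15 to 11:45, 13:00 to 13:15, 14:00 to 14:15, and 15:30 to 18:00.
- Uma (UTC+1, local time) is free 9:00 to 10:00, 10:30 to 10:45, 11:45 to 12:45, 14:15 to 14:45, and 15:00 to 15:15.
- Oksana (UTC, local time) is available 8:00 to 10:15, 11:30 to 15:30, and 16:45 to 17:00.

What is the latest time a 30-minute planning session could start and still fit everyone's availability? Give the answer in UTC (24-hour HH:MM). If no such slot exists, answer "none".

Oren → UTC: 10:00–13:30, 14:15–18:00.
Keiko → UTC: 02:15–03:30, 05:15–06:45.
Aarav → UTC: 06:00–08:00, 09:15–09:45, 11:00–11:15, 12:00–12:15, 13:30–16:00.
Uma → UTC: 08:00–09:00, 09:30–09:45, 10:45–11:45, 13:15–13:45, 14:00–14:15.
Oksana → UTC: 08:00–10:15, 11:30–15:30, 16:45–17:00.
Oren ∩ Keiko: (none).
Oren ∩ Keiko ∩ Aarav: (none).
Oren ∩ Keiko ∩ Aarav ∩ Uma: (none).
Oren ∩ Keiko ∩ Aarav ∩ Uma ∩ Oksana: (none).
Windows ≥ 30 min: (none).

none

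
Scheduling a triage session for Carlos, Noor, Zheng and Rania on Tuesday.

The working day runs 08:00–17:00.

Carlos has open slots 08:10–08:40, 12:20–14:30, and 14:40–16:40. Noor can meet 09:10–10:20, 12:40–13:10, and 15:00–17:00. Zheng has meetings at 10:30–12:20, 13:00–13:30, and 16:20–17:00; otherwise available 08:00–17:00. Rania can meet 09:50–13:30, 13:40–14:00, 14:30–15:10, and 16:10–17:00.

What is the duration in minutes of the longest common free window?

20 minutes

Zheng free within 08:00–17:00: 08:00–10:30, 12:20–13:00, 13:30–16:20.
Carlos ∩ Noor: 12:40–13:10, 15:00–16:40.
Carlos ∩ Noor ∩ Zheng: 12:40–13:00, 15:00–16:20.
Carlos ∩ Noor ∩ Zheng ∩ Rania: 12:40–13:00, 15:00–15:10, 16:10–16:20.
Common window lengths: 20, 10, 10 min; longest is 20.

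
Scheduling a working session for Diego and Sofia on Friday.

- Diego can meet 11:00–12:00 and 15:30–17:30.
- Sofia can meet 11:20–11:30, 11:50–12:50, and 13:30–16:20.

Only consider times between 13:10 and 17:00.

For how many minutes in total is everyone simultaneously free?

Diego ∩ Sofia: 11:20–11:30, 11:50–12:00, 15:30–16:20.
Restricted to 13:10–17:00: 15:30–16:20.
Total common minutes: 50.

50 minutes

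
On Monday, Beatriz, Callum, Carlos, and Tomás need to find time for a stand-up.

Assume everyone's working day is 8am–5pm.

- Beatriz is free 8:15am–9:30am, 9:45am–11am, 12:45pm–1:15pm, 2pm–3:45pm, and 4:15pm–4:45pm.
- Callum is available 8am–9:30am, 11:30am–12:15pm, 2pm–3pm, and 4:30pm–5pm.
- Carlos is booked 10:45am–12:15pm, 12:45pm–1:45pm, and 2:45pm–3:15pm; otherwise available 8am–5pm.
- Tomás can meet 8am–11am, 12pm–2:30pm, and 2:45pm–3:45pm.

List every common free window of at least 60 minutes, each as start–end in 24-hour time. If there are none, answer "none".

08:15–09:30

Carlos free within 08:00–17:00: 08:00–10:45, 12:15–12:45, 13:45–14:45, 15:15–17:00.
Beatriz ∩ Callum: 08:15–09:30, 14:00–15:00, 16:30–16:45.
Beatriz ∩ Callum ∩ Carlos: 08:15–09:30, 14:00–14:45, 16:30–16:45.
Beatriz ∩ Callum ∩ Carlos ∩ Tomás: 08:15–09:30, 14:00–14:30.
Windows ≥ 60 min: 08:15–09:30.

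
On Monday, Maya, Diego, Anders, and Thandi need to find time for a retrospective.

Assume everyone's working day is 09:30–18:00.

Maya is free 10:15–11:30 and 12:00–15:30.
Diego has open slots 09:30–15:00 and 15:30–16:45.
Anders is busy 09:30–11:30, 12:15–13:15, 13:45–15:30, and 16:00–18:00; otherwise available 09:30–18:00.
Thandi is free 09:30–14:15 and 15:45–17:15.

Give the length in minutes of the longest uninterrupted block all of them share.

Anders free within 09:30–18:00: 11:30–12:15, 13:15–13:45, 15:30–16:00.
Maya ∩ Diego: 10:15–11:30, 12:00–15:00.
Maya ∩ Diego ∩ Anders: 12:00–12:15, 13:15–13:45.
Maya ∩ Diego ∩ Anders ∩ Thandi: 12:00–12:15, 13:15–13:45.
Common window lengths: 15, 30 min; longest is 30.

30 minutes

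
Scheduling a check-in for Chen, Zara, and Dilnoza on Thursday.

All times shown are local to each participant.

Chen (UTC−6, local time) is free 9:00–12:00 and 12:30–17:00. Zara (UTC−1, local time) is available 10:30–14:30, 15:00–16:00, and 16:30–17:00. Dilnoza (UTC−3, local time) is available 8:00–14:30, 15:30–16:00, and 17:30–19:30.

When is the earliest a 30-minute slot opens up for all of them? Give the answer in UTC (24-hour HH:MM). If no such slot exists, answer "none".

15:00

Chen → UTC: 15:00–18:00, 18:30–23:00.
Zara → UTC: 11:30–15:30, 16:00–17:00, 17:30–18:00.
Dilnoza → UTC: 11:00–17:30, 18:30–19:00, 20:30–22:30.
Chen ∩ Zara: 15:00–15:30, 16:00–17:00, 17:30–18:00.
Chen ∩ Zara ∩ Dilnoza: 15:00–15:30, 16:00–17:00.
Windows ≥ 30 min: 15:00–15:30, 16:00–17:00.
Earliest such window starts at 15:00.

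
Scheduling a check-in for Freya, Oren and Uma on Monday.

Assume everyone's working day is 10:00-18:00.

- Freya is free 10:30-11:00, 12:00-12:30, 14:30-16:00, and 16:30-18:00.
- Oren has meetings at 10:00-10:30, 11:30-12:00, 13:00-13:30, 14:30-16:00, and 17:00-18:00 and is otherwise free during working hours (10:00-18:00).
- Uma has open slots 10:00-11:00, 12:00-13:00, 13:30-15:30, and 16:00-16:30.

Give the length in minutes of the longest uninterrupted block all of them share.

30 minutes

Oren free within 10:00–18:00: 10:30–11:30, 12:00–13:00, 13:30–14:30, 16:00–17:00.
Freya ∩ Oren: 10:30–11:00, 12:00–12:30, 16:30–17:00.
Freya ∩ Oren ∩ Uma: 10:30–11:00, 12:00–12:30.
Common window lengths: 30, 30 min; longest is 30.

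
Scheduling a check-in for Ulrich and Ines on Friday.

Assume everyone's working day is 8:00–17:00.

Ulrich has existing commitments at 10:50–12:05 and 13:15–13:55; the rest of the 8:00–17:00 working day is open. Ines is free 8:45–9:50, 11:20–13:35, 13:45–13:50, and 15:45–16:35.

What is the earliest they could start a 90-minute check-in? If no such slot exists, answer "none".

Ulrich free within 08:00–17:00: 08:00–10:50, 12:05–13:15, 13:55–17:00.
Ulrich ∩ Ines: 08:45–09:50, 12:05–13:15, 15:45–16:35.
Windows ≥ 90 min: (none).

none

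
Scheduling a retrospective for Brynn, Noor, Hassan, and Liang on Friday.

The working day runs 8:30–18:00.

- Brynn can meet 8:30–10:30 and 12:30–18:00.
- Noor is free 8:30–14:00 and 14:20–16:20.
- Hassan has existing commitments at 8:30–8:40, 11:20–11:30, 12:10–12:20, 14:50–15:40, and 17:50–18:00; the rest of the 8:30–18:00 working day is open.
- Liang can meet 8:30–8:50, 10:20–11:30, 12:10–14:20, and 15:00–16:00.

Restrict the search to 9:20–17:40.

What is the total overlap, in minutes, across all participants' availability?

Hassan free within 08:30–18:00: 08:40–11:20, 11:30–12:10, 12:20–14:50, 15:40–17:50.
Brynn ∩ Noor: 08:30–10:30, 12:30–14:00, 14:20–16:20.
Brynn ∩ Noor ∩ Hassan: 08:40–10:30, 12:30–14:00, 14:20–14:50, 15:40–16:20.
Brynn ∩ Noor ∩ Hassan ∩ Liang: 08:40–08:50, 10:20–10:30, 12:30–14:00, 15:40–16:00.
Restricted to 09:20–17:40: 10:20–10:30, 12:30–14:00, 15:40–16:00.
Total common minutes: 10 + 90 + 20 = 120.

120 minutes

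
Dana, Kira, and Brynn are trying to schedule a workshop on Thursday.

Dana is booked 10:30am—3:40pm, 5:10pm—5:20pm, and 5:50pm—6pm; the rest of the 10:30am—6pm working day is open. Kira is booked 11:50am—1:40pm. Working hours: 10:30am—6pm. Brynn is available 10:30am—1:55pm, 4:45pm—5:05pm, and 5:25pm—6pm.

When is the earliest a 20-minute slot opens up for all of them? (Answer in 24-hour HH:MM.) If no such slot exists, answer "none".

16:45

Dana free within 10:30–18:00: 15:40–17:10, 17:20–17:50.
Kira free within 10:30–18:00: 10:30–11:50, 13:40–18:00.
Dana ∩ Kira: 15:40–17:10, 17:20–17:50.
Dana ∩ Kira ∩ Brynn: 16:45–17:05, 17:25–17:50.
Windows ≥ 20 min: 16:45–17:05, 17:25–17:50.
Earliest such window starts at 16:45.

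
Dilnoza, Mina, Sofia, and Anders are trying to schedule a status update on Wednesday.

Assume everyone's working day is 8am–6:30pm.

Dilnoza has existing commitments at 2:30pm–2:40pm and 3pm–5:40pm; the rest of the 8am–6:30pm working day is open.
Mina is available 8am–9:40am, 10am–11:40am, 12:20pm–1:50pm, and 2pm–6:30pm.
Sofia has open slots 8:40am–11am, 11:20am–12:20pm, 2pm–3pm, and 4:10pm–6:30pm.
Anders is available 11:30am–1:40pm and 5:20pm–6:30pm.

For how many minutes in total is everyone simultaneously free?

Dilnoza free within 08:00–18:30: 08:00–14:30, 14:40–15:00, 17:40–18:30.
Dilnoza ∩ Mina: 08:00–09:40, 10:00–11:40, 12:20–13:50, 14:00–14:30, 14:40–15:00, 17:40–18:30.
Dilnoza ∩ Mina ∩ Sofia: 08:40–09:40, 10:00–11:00, 11:20–11:40, 14:00–14:30, 14:40–15:00, 17:40–18:30.
Dilnoza ∩ Mina ∩ Sofia ∩ Anders: 11:30–11:40, 17:40–18:30.
Total common minutes: 10 + 50 = 60.

60 minutes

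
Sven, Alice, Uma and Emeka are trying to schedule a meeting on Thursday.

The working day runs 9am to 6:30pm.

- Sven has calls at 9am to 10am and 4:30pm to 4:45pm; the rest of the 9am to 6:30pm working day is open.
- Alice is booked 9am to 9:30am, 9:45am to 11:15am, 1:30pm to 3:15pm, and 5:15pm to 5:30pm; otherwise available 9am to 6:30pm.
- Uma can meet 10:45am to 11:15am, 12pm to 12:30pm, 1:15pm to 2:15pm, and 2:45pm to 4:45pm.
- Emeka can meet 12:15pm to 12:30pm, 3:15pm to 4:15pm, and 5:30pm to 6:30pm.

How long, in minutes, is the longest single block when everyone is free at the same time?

60 minutes

Sven free within 09:00–18:30: 10:00–16:30, 16:45–18:30.
Alice free within 09:00–18:30: 09:30–09:45, 11:15–13:30, 15:15–17:15, 17:30–18:30.
Sven ∩ Alice: 11:15–13:30, 15:15–16:30, 16:45–17:15, 17:30–18:30.
Sven ∩ Alice ∩ Uma: 12:00–12:30, 13:15–13:30, 15:15–16:30.
Sven ∩ Alice ∩ Uma ∩ Emeka: 12:15–12:30, 15:15–16:15.
Common window lengths: 15, 60 min; longest is 60.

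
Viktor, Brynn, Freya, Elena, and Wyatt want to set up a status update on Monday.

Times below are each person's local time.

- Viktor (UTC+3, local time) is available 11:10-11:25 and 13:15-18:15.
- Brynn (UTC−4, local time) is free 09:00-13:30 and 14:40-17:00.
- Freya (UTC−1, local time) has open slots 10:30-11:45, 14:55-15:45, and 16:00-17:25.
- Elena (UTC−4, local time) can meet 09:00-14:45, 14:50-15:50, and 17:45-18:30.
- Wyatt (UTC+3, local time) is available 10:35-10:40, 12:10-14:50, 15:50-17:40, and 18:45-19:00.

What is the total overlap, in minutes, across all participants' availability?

Viktor → UTC: 08:10–08:25, 10:15–15:15.
Brynn → UTC: 13:00–17:30, 18:40–21:00.
Freya → UTC: 11:30–12:45, 15:55–16:45, 17:00–18:25.
Elena → UTC: 13:00–18:45, 18:50–19:50, 21:45–22:30.
Wyatt → UTC: 07:35–07:40, 09:10–11:50, 12:50–14:40, 15:45–16:00.
Viktor ∩ Brynn: 13:00–15:15.
Viktor ∩ Brynn ∩ Freya: (none).
Viktor ∩ Brynn ∩ Freya ∩ Elena: (none).
Viktor ∩ Brynn ∩ Freya ∩ Elena ∩ Wyatt: (none).
Total common minutes: 0.

0 minutes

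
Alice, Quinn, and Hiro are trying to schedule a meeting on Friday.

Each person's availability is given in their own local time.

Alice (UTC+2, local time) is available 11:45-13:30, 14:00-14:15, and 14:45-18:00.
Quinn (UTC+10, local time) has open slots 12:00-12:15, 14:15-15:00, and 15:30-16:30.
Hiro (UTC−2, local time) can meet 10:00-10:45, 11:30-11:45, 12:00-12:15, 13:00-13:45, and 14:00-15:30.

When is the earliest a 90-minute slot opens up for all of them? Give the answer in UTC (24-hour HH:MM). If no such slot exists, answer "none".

Alice → UTC: 09:45–11:30, 12:00–12:15, 12:45–16:00.
Quinn → UTC: 02:00–02:15, 04:15–05:00, 05:30–06:30.
Hiro → UTC: 12:00–12:45, 13:30–13:45, 14:00–14:15, 15:00–15:45, 16:00–17:30.
Alice ∩ Quinn: (none).
Alice ∩ Quinn ∩ Hiro: (none).
Windows ≥ 90 min: (none).

none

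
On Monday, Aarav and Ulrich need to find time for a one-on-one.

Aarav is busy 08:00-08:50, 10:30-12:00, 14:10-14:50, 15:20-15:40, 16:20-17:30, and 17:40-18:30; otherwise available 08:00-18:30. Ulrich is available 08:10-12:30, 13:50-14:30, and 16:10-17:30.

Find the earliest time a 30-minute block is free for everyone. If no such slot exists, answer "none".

08:50

Aarav free within 08:00–18:30: 08:50–10:30, 12:00–14:10, 14:50–15:20, 15:40–16:20, 17:30–17:40.
Aarav ∩ Ulrich: 08:50–10:30, 12:00–12:30, 13:50–14:10, 16:10–16:20.
Windows ≥ 30 min: 08:50–10:30, 12:00–12:30.
Earliest such window starts at 08:50.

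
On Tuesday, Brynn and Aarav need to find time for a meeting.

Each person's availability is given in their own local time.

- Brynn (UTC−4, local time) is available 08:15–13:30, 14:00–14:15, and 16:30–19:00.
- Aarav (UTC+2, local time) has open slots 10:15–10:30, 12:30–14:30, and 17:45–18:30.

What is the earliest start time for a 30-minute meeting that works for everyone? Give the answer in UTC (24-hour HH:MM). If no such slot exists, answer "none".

15:45

Brynn → UTC: 12:15–17:30, 18:00–18:15, 20:30–23:00.
Aarav → UTC: 08:15–08:30, 10:30–12:30, 15:45–16:30.
Brynn ∩ Aarav: 12:15–12:30, 15:45–16:30.
Windows ≥ 30 min: 15:45–16:30.
Earliest such window starts at 15:45.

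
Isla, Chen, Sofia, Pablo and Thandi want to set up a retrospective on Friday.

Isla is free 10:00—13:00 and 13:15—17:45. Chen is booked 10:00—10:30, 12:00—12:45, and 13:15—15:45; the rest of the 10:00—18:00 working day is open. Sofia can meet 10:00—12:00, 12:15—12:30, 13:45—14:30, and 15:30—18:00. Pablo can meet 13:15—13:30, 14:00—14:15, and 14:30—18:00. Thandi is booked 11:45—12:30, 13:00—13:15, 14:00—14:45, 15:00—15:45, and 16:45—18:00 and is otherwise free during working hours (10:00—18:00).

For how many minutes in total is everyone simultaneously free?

Chen free within 10:00–18:00: 10:30–12:00, 12:45–13:15, 15:45–18:00.
Thandi free within 10:00–18:00: 10:00–11:45, 12:30–13:00, 13:15–14:00, 14:45–15:00, 15:45–16:45.
Isla ∩ Chen: 10:30–12:00, 12:45–13:00, 15:45–17:45.
Isla ∩ Chen ∩ Sofia: 10:30–12:00, 15:45–17:45.
Isla ∩ Chen ∩ Sofia ∩ Pablo: 15:45–17:45.
Isla ∩ Chen ∩ Sofia ∩ Pablo ∩ Thandi: 15:45–16:45.
Total common minutes: 60.

60 minutes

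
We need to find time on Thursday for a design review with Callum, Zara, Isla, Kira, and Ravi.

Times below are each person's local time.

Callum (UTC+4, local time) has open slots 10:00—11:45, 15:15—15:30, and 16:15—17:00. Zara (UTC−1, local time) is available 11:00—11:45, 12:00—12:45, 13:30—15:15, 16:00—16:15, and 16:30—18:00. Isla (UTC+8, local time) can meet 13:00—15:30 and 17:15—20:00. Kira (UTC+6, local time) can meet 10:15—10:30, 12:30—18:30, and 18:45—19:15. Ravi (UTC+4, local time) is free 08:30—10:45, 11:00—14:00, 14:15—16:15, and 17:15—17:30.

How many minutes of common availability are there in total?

Callum → UTC: 06:00–07:45, 11:15–11:30, 12:15–13:00.
Zara → UTC: 12:00–12:45, 13:00–13:45, 14:30–16:15, 17:00–17:15, 17:30–19:00.
Isla → UTC: 05:00–07:30, 09:15–12:00.
Kira → UTC: 04:15–04:30, 06:30–12:30, 12:45–13:15.
Ravi → UTC: 04:30–06:45, 07:00–10:00, 10:15–12:15, 13:15–13:30.
Callum ∩ Zara: 12:15–12:45.
Callum ∩ Zara ∩ Isla: (none).
Callum ∩ Zara ∩ Isla ∩ Kira: (none).
Callum ∩ Zara ∩ Isla ∩ Kira ∩ Ravi: (none).
Total common minutes: 0.

0 minutes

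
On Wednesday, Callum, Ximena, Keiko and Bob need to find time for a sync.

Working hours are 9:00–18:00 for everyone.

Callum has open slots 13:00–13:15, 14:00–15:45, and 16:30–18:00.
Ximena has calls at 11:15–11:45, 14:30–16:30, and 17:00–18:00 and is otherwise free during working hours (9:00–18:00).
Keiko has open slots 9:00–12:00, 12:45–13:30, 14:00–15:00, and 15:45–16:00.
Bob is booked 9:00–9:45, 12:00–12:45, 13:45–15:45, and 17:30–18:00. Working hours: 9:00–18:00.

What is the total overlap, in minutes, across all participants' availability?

15 minutes

Ximena free within 09:00–18:00: 09:00–11:15, 11:45–14:30, 16:30–17:00.
Bob free within 09:00–18:00: 09:45–12:00, 12:45–13:45, 15:45–17:30.
Callum ∩ Ximena: 13:00–13:15, 14:00–14:30, 16:30–17:00.
Callum ∩ Ximena ∩ Keiko: 13:00–13:15, 14:00–14:30.
Callum ∩ Ximena ∩ Keiko ∩ Bob: 13:00–13:15.
Total common minutes: 15.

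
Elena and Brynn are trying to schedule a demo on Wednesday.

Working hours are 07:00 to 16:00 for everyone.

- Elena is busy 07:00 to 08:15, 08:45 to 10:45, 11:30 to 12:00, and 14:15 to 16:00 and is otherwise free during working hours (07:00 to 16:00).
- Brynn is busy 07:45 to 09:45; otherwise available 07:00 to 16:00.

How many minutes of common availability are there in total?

Elena free within 07:00–16:00: 08:15–08:45, 10:45–11:30, 12:00–14:15.
Brynn free within 07:00–16:00: 07:00–07:45, 09:45–16:00.
Elena ∩ Brynn: 10:45–11:30, 12:00–14:15.
Total common minutes: 45 + 135 = 180.

180 minutes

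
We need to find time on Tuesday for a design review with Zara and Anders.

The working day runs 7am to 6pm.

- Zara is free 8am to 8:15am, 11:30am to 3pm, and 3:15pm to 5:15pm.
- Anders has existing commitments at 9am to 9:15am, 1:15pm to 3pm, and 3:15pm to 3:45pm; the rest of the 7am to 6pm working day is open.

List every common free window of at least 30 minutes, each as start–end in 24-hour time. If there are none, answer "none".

11:30–13:15, 15:45–17:15

Anders free within 07:00–18:00: 07:00–09:00, 09:15–13:15, 15:00–15:15, 15:45–18:00.
Zara ∩ Anders: 08:00–08:15, 11:30–13:15, 15:45–17:15.
Windows ≥ 30 min: 11:30–13:15, 15:45–17:15.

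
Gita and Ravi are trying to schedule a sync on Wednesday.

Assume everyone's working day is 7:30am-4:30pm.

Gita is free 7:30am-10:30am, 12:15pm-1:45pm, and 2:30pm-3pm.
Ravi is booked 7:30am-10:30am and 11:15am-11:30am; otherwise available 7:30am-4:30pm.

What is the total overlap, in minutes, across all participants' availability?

Ravi free within 07:30–16:30: 10:30–11:15, 11:30–16:30.
Gita ∩ Ravi: 12:15–13:45, 14:30–15:00.
Total common minutes: 90 + 30 = 120.

120 minutes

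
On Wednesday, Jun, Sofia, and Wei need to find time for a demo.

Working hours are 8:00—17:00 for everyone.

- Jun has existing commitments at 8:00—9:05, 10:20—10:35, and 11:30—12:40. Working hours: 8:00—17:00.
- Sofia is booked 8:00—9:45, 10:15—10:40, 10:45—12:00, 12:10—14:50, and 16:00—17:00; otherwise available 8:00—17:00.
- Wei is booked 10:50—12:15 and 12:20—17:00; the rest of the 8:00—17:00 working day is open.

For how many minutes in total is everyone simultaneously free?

Jun free within 08:00–17:00: 09:05–10:20, 10:35–11:30, 12:40–17:00.
Sofia free within 08:00–17:00: 09:45–10:15, 10:40–10:45, 12:00–12:10, 14:50–16:00.
Wei free within 08:00–17:00: 08:00–10:50, 12:15–12:20.
Jun ∩ Sofia: 09:45–10:15, 10:40–10:45, 14:50–16:00.
Jun ∩ Sofia ∩ Wei: 09:45–10:15, 10:40–10:45.
Total common minutes: 30 + 5 = 35.

35 minutes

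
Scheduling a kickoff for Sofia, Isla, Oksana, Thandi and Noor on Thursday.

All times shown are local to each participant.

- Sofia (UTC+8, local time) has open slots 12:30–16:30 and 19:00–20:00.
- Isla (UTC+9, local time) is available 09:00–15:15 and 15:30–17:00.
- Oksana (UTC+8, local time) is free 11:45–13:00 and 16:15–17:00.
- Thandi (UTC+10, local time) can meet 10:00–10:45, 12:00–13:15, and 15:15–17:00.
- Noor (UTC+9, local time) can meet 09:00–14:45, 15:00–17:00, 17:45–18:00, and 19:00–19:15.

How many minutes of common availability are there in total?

0 minutes

Sofia → UTC: 04:30–08:30, 11:00–12:00.
Isla → UTC: 00:00–06:15, 06:30–08:00.
Oksana → UTC: 03:45–05:00, 08:15–09:00.
Thandi → UTC: 00:00–00:45, 02:00–03:15, 05:15–07:00.
Noor → UTC: 00:00–05:45, 06:00–08:00, 08:45–09:00, 10:00–10:15.
Sofia ∩ Isla: 04:30–06:15, 06:30–08:00.
Sofia ∩ Isla ∩ Oksana: 04:30–05:00.
Sofia ∩ Isla ∩ Oksana ∩ Thandi: (none).
Sofia ∩ Isla ∩ Oksana ∩ Thandi ∩ Noor: (none).
Total common minutes: 0.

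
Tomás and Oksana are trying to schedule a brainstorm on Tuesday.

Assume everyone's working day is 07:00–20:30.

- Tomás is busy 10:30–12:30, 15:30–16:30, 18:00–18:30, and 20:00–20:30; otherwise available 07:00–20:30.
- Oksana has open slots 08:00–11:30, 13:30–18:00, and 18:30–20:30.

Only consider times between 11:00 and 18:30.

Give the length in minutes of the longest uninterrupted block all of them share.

Tomás free within 07:00–20:30: 07:00–10:30, 12:30–15:30, 16:30–18:00, 18:30–20:00.
Tomás ∩ Oksana: 08:00–10:30, 13:30–15:30, 16:30–18:00, 18:30–20:00.
Restricted to 11:00–18:30: 13:30–15:30, 16:30–18:00.
Common window lengths: 120, 90 min; longest is 120.

120 minutes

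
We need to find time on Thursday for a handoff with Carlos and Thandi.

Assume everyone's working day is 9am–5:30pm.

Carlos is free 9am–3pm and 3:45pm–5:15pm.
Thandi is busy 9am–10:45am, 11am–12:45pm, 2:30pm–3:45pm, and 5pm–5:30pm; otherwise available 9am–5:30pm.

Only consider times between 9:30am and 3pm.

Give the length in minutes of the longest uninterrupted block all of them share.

Thandi free within 09:00–17:30: 10:45–11:00, 12:45–14:30, 15:45–17:00.
Carlos ∩ Thandi: 10:45–11:00, 12:45–14:30, 15:45–17:00.
Restricted to 09:30–15:00: 10:45–11:00, 12:45–14:30.
Common window lengths: 15, 105 min; longest is 105.

105 minutes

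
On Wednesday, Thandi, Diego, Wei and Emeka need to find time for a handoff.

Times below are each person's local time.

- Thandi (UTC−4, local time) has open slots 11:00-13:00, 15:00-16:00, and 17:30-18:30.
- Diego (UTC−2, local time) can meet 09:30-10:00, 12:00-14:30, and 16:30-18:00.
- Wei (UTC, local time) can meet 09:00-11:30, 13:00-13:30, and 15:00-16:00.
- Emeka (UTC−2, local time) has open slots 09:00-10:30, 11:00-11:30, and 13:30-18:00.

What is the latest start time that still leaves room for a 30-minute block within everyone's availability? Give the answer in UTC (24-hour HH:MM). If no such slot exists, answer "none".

15:30

Thandi → UTC: 15:00–17:00, 19:00–20:00, 21:30–22:30.
Diego → UTC: 11:30–12:00, 14:00–16:30, 18:30–20:00.
Wei → UTC: 09:00–11:30, 13:00–13:30, 15:00–16:00.
Emeka → UTC: 11:00–12:30, 13:00–13:30, 15:30–20:00.
Thandi ∩ Diego: 15:00–16:30, 19:00–20:00.
Thandi ∩ Diego ∩ Wei: 15:00–16:00.
Thandi ∩ Diego ∩ Wei ∩ Emeka: 15:30–16:00.
Windows ≥ 30 min: 15:30–16:00.
Latest start in the last window 15:30–16:00 is 16:00 − 30 min = 15:30.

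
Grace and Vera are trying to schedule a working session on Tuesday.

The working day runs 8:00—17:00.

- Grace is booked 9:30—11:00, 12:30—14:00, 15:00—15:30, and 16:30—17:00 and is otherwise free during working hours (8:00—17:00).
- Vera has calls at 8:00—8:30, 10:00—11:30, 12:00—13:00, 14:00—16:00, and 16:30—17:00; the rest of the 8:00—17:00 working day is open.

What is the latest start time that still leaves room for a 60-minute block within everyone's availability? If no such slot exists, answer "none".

08:30

Grace free within 08:00–17:00: 08:00–09:30, 11:00–12:30, 14:00–15:00, 15:30–16:30.
Vera free within 08:00–17:00: 08:30–10:00, 11:30–12:00, 13:00–14:00, 16:00–16:30.
Grace ∩ Vera: 08:30–09:30, 11:30–12:00, 16:00–16:30.
Windows ≥ 60 min: 08:30–09:30.
Latest start in the last window 08:30–09:30 is 09:30 − 60 min = 08:30.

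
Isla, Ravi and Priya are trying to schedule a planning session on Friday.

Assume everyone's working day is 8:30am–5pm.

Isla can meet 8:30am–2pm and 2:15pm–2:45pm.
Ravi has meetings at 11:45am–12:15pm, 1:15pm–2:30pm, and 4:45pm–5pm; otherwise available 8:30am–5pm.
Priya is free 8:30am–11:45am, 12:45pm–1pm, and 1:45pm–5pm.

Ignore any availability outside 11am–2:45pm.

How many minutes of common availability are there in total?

75 minutes

Ravi free within 08:30–17:00: 08:30–11:45, 12:15–13:15, 14:30–16:45.
Isla ∩ Ravi: 08:30–11:45, 12:15–13:15, 14:30–14:45.
Isla ∩ Ravi ∩ Priya: 08:30–11:45, 12:45–13:00, 14:30–14:45.
Restricted to 11:00–14:45: 11:00–11:45, 12:45–13:00, 14:30–14:45.
Total common minutes: 45 + 15 + 15 = 75.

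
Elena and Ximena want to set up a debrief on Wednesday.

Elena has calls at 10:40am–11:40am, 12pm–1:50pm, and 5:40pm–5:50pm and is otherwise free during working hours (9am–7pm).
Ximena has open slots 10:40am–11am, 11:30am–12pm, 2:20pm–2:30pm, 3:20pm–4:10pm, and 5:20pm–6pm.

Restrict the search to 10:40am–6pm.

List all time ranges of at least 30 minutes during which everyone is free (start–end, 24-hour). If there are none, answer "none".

15:20–16:10

Elena free within 09:00–19:00: 09:00–10:40, 11:40–12:00, 13:50–17:40, 17:50–19:00.
Elena ∩ Ximena: 11:40–12:00, 14:20–14:30, 15:20–16:10, 17:20–17:40, 17:50–18:00.
Restricted to 10:40–18:00: 11:40–12:00, 14:20–14:30, 15:20–16:10, 17:20–17:40, 17:50–18:00.
Windows ≥ 30 min: 15:20–16:10.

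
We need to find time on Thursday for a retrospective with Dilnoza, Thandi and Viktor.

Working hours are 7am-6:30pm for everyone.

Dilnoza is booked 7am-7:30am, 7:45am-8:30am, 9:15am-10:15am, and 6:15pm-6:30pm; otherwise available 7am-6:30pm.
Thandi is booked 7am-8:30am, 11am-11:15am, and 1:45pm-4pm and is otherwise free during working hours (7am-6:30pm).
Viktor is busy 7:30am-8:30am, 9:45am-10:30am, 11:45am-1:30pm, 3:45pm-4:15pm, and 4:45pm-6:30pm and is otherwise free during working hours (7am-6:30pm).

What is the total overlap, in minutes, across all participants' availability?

Dilnoza free within 07:00–18:30: 07:30–07:45, 08:30–09:15, 10:15–18:15.
Thandi free within 07:00–18:30: 08:30–11:00, 11:15–13:45, 16:00–18:30.
Viktor free within 07:00–18:30: 07:00–07:30, 08:30–09:45, 10:30–11:45, 13:30–15:45, 16:15–16:45.
Dilnoza ∩ Thandi: 08:30–09:15, 10:15–11:00, 11:15–13:45, 16:00–18:15.
Dilnoza ∩ Thandi ∩ Viktor: 08:30–09:15, 10:30–11:00, 11:15–11:45, 13:30–13:45, 16:15–16:45.
Total common minutes: 45 + 30 + 30 + 15 + 30 = 150.

150 minutes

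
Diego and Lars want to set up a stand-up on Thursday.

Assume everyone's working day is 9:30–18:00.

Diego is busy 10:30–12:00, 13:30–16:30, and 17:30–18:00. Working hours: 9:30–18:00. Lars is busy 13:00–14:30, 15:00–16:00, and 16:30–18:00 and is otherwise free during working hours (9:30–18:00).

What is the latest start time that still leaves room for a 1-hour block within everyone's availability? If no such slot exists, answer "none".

Diego free within 09:30–18:00: 09:30–10:30, 12:00–13:30, 16:30–17:30.
Lars free within 09:30–18:00: 09:30–13:00, 14:30–15:00, 16:00–16:30.
Diego ∩ Lars: 09:30–10:30, 12:00–13:00.
Windows ≥ 60 min: 09:30–10:30, 12:00–13:00.
Latest start in the last window 12:00–13:00 is 13:00 − 60 min = 12:00.

12:00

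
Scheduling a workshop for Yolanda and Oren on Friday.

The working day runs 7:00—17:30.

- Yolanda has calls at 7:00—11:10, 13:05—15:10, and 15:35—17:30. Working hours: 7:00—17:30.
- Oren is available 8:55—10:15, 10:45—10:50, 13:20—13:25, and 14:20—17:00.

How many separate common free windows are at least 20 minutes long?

Yolanda free within 07:00–17:30: 11:10–13:05, 15:10–15:35.
Yolanda ∩ Oren: 15:10–15:35.
Windows ≥ 20 min: 15:10–15:35.
That's 1 window.

1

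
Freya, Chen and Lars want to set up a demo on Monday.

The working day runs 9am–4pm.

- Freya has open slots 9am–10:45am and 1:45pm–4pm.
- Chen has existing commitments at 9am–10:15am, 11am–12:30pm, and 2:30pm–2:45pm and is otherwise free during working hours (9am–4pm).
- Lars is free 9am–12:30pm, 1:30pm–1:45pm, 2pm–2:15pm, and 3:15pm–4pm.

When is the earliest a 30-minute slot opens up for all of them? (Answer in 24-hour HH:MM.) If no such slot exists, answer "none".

Chen free within 09:00–16:00: 10:15–11:00, 12:30–14:30, 14:45–16:00.
Freya ∩ Chen: 10:15–10:45, 13:45–14:30, 14:45–16:00.
Freya ∩ Chen ∩ Lars: 10:15–10:45, 14:00–14:15, 15:15–16:00.
Windows ≥ 30 min: 10:15–10:45, 15:15–16:00.
Earliest such window starts at 10:15.

10:15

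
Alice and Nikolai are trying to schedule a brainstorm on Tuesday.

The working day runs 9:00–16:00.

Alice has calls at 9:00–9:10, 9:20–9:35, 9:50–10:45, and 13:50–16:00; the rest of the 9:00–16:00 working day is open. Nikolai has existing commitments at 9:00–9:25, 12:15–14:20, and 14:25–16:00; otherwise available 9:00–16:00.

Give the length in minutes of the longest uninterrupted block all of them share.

90 minutes

Alice free within 09:00–16:00: 09:10–09:20, 09:35–09:50, 10:45–13:50.
Nikolai free within 09:00–16:00: 09:25–12:15, 14:20–14:25.
Alice ∩ Nikolai: 09:35–09:50, 10:45–12:15.
Common window lengths: 15, 90 min; longest is 90.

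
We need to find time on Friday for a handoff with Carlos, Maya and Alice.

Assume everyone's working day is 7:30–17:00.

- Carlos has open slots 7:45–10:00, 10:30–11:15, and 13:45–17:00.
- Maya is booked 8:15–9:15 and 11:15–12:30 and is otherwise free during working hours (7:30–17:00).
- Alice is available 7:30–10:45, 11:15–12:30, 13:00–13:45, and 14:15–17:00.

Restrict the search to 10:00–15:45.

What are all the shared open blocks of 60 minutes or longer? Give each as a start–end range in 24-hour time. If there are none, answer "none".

14:15–15:45

Maya free within 07:30–17:00: 07:30–08:15, 09:15–11:15, 12:30–17:00.
Carlos ∩ Maya: 07:45–08:15, 09:15–10:00, 10:30–11:15, 13:45–17:00.
Carlos ∩ Maya ∩ Alice: 07:45–08:15, 09:15–10:00, 10:30–10:45, 14:15–17:00.
Restricted to 10:00–15:45: 10:30–10:45, 14:15–15:45.
Windows ≥ 60 min: 14:15–15:45.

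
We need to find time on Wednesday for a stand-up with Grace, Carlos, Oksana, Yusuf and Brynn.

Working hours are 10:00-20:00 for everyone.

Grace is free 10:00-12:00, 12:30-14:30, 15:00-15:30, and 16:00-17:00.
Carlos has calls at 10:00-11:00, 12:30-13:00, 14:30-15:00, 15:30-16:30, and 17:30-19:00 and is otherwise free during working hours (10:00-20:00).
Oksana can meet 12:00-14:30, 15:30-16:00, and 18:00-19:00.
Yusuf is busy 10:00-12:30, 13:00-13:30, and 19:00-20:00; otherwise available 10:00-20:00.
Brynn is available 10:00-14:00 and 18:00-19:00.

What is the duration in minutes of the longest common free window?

Carlos free within 10:00–20:00: 11:00–12:30, 13:00–14:30, 15:00–15:30, 16:30–17:30, 19:00–20:00.
Yusuf free within 10:00–20:00: 12:30–13:00, 13:30–19:00.
Grace ∩ Carlos: 11:00–12:00, 13:00–14:30, 15:00–15:30, 16:30–17:00.
Grace ∩ Carlos ∩ Oksana: 13:00–14:30.
Grace ∩ Carlos ∩ Oksana ∩ Yusuf: 13:30–14:30.
Grace ∩ Carlos ∩ Oksana ∩ Yusuf ∩ Brynn: 13:30–14:00.
Single common window of 30 minutes.

30 minutes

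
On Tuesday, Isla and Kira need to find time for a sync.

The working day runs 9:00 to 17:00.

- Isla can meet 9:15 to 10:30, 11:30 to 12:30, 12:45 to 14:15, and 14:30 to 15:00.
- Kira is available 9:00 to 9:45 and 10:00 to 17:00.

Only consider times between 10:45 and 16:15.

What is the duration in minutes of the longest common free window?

90 minutes

Isla ∩ Kira: 09:15–09:45, 10:00–10:30, 11:30–12:30, 12:45–14:15, 14:30–15:00.
Restricted to 10:45–16:15: 11:30–12:30, 12:45–14:15, 14:30–15:00.
Common window lengths: 60, 90, 30 min; longest is 90.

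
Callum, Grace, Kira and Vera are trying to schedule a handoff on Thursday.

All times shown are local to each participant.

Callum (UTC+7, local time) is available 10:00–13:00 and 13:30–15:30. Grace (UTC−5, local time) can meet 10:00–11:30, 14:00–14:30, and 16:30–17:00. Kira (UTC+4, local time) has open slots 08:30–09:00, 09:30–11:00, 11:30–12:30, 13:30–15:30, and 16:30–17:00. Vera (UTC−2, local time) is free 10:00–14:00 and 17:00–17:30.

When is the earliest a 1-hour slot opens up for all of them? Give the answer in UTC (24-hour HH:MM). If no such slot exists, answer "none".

Callum → UTC: 03:00–06:00, 06:30–08:30.
Grace → UTC: 15:00–16:30, 19:00–19:30, 21:30–22:00.
Kira → UTC: 04:30–05:00, 05:30–07:00, 07:30–08:30, 09:30–11:30, 12:30–13:00.
Vera → UTC: 12:00–16:00, 19:00–19:30.
Callum ∩ Grace: (none).
Callum ∩ Grace ∩ Kira: (none).
Callum ∩ Grace ∩ Kira ∩ Vera: (none).
Windows ≥ 60 min: (none).

none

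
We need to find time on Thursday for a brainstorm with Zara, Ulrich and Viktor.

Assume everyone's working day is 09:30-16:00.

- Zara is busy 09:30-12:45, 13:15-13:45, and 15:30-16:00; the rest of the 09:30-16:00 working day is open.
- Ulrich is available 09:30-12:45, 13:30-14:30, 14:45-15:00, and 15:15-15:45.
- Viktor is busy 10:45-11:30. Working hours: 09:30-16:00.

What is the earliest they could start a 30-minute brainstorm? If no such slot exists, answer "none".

13:45

Zara free within 09:30–16:00: 12:45–13:15, 13:45–15:30.
Viktor free within 09:30–16:00: 09:30–10:45, 11:30–16:00.
Zara ∩ Ulrich: 13:45–14:30, 14:45–15:00, 15:15–15:30.
Zara ∩ Ulrich ∩ Viktor: 13:45–14:30, 14:45–15:00, 15:15–15:30.
Windows ≥ 30 min: 13:45–14:30.
Earliest such window starts at 13:45.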